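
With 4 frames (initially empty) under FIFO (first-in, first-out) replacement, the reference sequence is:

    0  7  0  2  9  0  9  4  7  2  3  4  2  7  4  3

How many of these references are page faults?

7

0 -> fault, frames (0)
7 -> fault, frames (0 7)
0 -> hit
2 -> fault, frames (0 7 2)
9 -> fault, frames (0 7 2 9)
0 -> hit
9 -> hit
4 -> fault, evict 0, frames (7 2 9 4)
7 -> hit
2 -> hit
3 -> fault, evict 7, frames (2 9 4 3)
4 -> hit
2 -> hit
7 -> fault, evict 2, frames (9 4 3 7)
4 -> hit
3 -> hit
Page faults: 7.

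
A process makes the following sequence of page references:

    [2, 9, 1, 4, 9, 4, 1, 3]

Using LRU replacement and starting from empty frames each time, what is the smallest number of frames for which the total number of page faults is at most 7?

f=1: 8 faults
f=2: 7 faults
f=3: 5 faults
f=4: 5 faults
f=5: 5 faults
Smallest f with faults ≤ 7 is 2.

2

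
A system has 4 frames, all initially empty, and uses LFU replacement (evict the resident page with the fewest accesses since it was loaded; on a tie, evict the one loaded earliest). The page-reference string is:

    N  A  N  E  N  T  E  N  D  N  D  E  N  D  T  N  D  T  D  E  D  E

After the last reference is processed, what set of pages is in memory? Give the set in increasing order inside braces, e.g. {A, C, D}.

N → miss, frames [N]
A → miss, frames [N, A]
N → hit
E → miss, frames [N, A, E]
N → hit
T → miss, frames [N, A, E, T]
E → hit
N → hit
D → miss, evict A, frames [N, E, T, D]
N → hit
D → hit
E → hit
N → hit
D → hit
T → hit
N → hit
D → hit
T → hit
D → hit
E → hit
D → hit
E → hit

{D, E, N, T}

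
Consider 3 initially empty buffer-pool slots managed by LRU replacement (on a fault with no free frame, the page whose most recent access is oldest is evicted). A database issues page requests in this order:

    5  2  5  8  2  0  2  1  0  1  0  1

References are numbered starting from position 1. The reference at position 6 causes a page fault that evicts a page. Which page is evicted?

5

pos 1: 5 -> fault, frames {5}
pos 2: 2 -> fault, frames {5,2}
pos 3: 5 -> hit
pos 4: 8 -> fault, frames {2,5,8}
pos 5: 2 -> hit
pos 6: 0 -> fault, evict 5, frames {8,2,0}
At position 6, page 5 is evicted.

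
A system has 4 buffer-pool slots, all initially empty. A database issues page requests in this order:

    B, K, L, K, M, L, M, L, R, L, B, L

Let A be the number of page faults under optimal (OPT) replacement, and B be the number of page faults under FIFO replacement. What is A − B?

-1

Under OPT: F F F . F . . . F . . . → 5 faults.
Under FIFO: F F F . F . . . F . F . → 6 faults.
A − B = 5 − 6 = -1.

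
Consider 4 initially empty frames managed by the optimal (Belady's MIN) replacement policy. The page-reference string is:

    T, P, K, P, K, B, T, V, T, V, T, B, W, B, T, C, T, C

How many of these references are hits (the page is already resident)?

11

T → fault, frames {T}
P → fault, frames {T,P}
K → fault, frames {T,P,K}
P → hit
K → hit
B → fault, frames {T,P,K,B}
T → hit
V → fault, evict K, frames {T,P,B,V}
T → hit
V → hit
T → hit
B → hit
W → fault, evict V, frames {T,P,B,W}
B → hit
T → hit
C → fault, evict W, frames {T,P,B,C}
T → hit
C → hit
Hits: 11.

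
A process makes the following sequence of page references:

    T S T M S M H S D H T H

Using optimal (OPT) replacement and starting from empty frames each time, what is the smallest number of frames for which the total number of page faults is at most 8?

f=1: 12 faults
f=2: 6 faults
f=3: 5 faults
f=4: 5 faults
f=5: 5 faults
Smallest f with faults ≤ 8 is 2.

2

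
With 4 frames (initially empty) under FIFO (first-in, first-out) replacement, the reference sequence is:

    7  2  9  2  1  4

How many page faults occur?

7: miss, frames (7)
2: miss, frames (7 2)
9: miss, frames (7 2 9)
2: hit
1: miss, frames (7 2 9 1)
4: miss, evict 7, frames (2 9 1 4)
Page faults: 5.

5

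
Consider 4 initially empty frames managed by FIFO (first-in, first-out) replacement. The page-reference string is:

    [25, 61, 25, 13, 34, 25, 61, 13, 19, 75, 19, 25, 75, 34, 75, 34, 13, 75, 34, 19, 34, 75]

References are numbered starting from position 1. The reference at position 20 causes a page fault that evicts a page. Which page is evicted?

75

pos 1: 25 -> fault, frames [25]
pos 2: 61 -> fault, frames [25, 61]
pos 3: 25 -> hit
pos 4: 13 -> fault, frames [25, 61, 13]
pos 5: 34 -> fault, frames [25, 61, 13, 34]
pos 6: 25 -> hit
pos 7: 61 -> hit
pos 8: 13 -> hit
pos 9: 19 -> fault, evict 25, frames [61, 13, 34, 19]
pos 10: 75 -> fault, evict 61, frames [13, 34, 19, 75]
pos 11: 19 -> hit
pos 12: 25 -> fault, evict 13, frames [34, 19, 75, 25]
pos 13: 75 -> hit
pos 14: 34 -> hit
pos 15: 75 -> hit
pos 16: 34 -> hit
pos 17: 13 -> fault, evict 34, frames [19, 75, 25, 13]
pos 18: 75 -> hit
pos 19: 34 -> fault, evict 19, frames [75, 25, 13, 34]
pos 20: 19 -> fault, evict 75, frames [25, 13, 34, 19]
At position 20, page 75 is evicted.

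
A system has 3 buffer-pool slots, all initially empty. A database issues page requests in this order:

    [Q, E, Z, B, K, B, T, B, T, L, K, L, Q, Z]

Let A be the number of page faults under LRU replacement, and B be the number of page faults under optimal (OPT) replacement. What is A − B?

Under LRU: F F F F F . F . . F F . F F → 10 faults.
Under OPT: F F F F F . F . . F . . F F → 9 faults.
A − B = 10 − 9 = 1.

1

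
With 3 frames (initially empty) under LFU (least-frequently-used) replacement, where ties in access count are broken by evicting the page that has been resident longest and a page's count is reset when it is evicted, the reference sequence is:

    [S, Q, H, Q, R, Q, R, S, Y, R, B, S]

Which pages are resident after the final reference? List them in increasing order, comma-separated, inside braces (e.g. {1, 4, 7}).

{Q, R, S}

S -> miss, frames [S]
Q -> miss, frames [S, Q]
H -> miss, frames [S, Q, H]
Q -> hit
R -> miss, evict S, frames [Q, H, R]
Q -> hit
R -> hit
S -> miss, evict H, frames [Q, R, S]
Y -> miss, evict S, frames [Q, R, Y]
R -> hit
B -> miss, evict Y, frames [Q, R, B]
S -> miss, evict B, frames [Q, R, S]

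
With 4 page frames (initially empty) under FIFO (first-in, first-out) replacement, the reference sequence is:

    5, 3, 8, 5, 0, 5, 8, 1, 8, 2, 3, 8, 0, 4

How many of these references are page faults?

5: miss, frames {5}
3: miss, frames {5,3}
8: miss, frames {5,3,8}
5: hit
0: miss, frames {5,3,8,0}
5: hit
8: hit
1: miss, evict 5, frames {3,8,0,1}
8: hit
2: miss, evict 3, frames {8,0,1,2}
3: miss, evict 8, frames {0,1,2,3}
8: miss, evict 0, frames {1,2,3,8}
0: miss, evict 1, frames {2,3,8,0}
4: miss, evict 2, frames {3,8,0,4}
Page faults: 10.

10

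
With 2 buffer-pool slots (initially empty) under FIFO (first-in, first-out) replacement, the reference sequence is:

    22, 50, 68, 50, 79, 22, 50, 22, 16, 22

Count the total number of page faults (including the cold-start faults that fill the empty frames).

22 -> fault, frames [22]
50 -> fault, frames [22, 50]
68 -> fault, evict 22, frames [50, 68]
50 -> hit
79 -> fault, evict 50, frames [68, 79]
22 -> fault, evict 68, frames [79, 22]
50 -> fault, evict 79, frames [22, 50]
22 -> hit
16 -> fault, evict 22, frames [50, 16]
22 -> fault, evict 50, frames [16, 22]
Page faults: 8.

8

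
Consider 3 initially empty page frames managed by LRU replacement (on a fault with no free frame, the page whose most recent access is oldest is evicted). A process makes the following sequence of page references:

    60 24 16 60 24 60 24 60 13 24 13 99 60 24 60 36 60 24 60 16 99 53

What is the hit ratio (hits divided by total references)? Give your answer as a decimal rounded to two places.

60 -> fault, frames {60}
24 -> fault, frames {60,24}
16 -> fault, frames {60,24,16}
60 -> hit
24 -> hit
60 -> hit
24 -> hit
60 -> hit
13 -> fault, evict 16, frames {24,60,13}
24 -> hit
13 -> hit
99 -> fault, evict 60, frames {24,13,99}
60 -> fault, evict 24, frames {13,99,60}
24 -> fault, evict 13, frames {99,60,24}
60 -> hit
36 -> fault, evict 99, frames {24,60,36}
60 -> hit
24 -> hit
60 -> hit
16 -> fault, evict 36, frames {24,60,16}
99 -> fault, evict 24, frames {60,16,99}
53 -> fault, evict 60, frames {16,99,53}
Hits: 11 of 22 references → 11/22 = 0.5000.

0.50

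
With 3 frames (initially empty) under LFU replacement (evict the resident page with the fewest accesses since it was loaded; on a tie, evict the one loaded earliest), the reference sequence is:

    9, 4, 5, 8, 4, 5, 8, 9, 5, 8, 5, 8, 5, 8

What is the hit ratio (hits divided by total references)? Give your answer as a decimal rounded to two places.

0.64

9: miss, frames {9}
4: miss, frames {9,4}
5: miss, frames {9,4,5}
8: miss, evict 9, frames {4,5,8}
4: hit
5: hit
8: hit
9: miss, evict 4, frames {5,8,9}
5: hit
8: hit
5: hit
8: hit
5: hit
8: hit
Hits: 9 of 14 references → 9/14 = 0.6429.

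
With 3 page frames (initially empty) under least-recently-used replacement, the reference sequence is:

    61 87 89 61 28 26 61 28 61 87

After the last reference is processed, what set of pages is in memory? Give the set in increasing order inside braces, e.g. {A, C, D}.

61 -> miss, frames [61]
87 -> miss, frames [61, 87]
89 -> miss, frames [61, 87, 89]
61 -> hit
28 -> miss, evict 87, frames [89, 61, 28]
26 -> miss, evict 89, frames [61, 28, 26]
61 -> hit
28 -> hit
61 -> hit
87 -> miss, evict 26, frames [28, 61, 87]

{28, 61, 87}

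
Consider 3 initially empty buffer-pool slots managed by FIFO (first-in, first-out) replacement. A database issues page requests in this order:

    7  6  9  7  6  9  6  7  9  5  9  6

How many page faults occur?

4

7: fault, frames [7]
6: fault, frames [7, 6]
9: fault, frames [7, 6, 9]
7: hit
6: hit
9: hit
6: hit
7: hit
9: hit
5: fault, evict 7, frames [6, 9, 5]
9: hit
6: hit
Page faults: 4.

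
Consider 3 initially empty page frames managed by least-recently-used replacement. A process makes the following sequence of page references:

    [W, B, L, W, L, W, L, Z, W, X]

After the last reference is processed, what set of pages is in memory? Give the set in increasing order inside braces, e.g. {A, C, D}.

{W, X, Z}

W → miss, frames (W)
B → miss, frames (W B)
L → miss, frames (W B L)
W → hit
L → hit
W → hit
L → hit
Z → miss, evict B, frames (W L Z)
W → hit
X → miss, evict L, frames (Z W X)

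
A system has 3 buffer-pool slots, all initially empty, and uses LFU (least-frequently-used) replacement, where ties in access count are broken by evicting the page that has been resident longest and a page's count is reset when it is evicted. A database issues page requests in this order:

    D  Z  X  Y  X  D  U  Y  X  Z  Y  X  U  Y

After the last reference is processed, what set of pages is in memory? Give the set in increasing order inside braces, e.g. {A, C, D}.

{U, X, Y}

D: miss, frames (D)
Z: miss, frames (D Z)
X: miss, frames (D Z X)
Y: miss, evict D, frames (Z X Y)
X: hit
D: miss, evict Z, frames (X Y D)
U: miss, evict Y, frames (X D U)
Y: miss, evict D, frames (X U Y)
X: hit
Z: miss, evict U, frames (X Y Z)
Y: hit
X: hit
U: miss, evict Z, frames (X Y U)
Y: hit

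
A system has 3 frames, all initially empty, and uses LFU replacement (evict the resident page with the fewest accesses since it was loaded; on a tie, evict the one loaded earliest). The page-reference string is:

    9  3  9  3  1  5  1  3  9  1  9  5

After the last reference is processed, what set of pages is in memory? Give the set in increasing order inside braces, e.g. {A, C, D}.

{3, 5, 9}

9 -> miss, frames {9}
3 -> miss, frames {9,3}
9 -> hit
3 -> hit
1 -> miss, frames {9,3,1}
5 -> miss, evict 1, frames {9,3,5}
1 -> miss, evict 5, frames {9,3,1}
3 -> hit
9 -> hit
1 -> hit
9 -> hit
5 -> miss, evict 1, frames {9,3,5}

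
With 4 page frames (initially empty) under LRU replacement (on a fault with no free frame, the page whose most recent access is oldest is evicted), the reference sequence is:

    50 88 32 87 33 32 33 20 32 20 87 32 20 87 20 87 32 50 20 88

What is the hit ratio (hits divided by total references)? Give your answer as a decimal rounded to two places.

0.60

50 → fault, frames {50}
88 → fault, frames {50,88}
32 → fault, frames {50,88,32}
87 → fault, frames {50,88,32,87}
33 → fault, evict 50, frames {88,32,87,33}
32 → hit
33 → hit
20 → fault, evict 88, frames {87,32,33,20}
32 → hit
20 → hit
87 → hit
32 → hit
20 → hit
87 → hit
20 → hit
87 → hit
32 → hit
50 → fault, evict 33, frames {20,87,32,50}
20 → hit
88 → fault, evict 87, frames {32,50,20,88}
Hits: 12 of 20 references → 12/20 = 0.6000.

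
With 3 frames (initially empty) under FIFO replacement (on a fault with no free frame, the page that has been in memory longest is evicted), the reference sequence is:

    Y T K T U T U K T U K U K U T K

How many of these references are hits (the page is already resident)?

12

Y → fault, frames {Y}
T → fault, frames {Y,T}
K → fault, frames {Y,T,K}
T → hit
U → fault, evict Y, frames {T,K,U}
T → hit
U → hit
K → hit
T → hit
U → hit
K → hit
U → hit
K → hit
U → hit
T → hit
K → hit
Hits: 12.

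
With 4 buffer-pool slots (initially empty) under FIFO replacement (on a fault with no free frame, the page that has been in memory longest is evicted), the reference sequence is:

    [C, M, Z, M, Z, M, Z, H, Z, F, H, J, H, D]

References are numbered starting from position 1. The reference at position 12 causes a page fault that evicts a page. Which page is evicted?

M

pos 1: C → miss, frames (C)
pos 2: M → miss, frames (C M)
pos 3: Z → miss, frames (C M Z)
pos 4: M → hit
pos 5: Z → hit
pos 6: M → hit
pos 7: Z → hit
pos 8: H → miss, frames (C M Z H)
pos 9: Z → hit
pos 10: F → miss, evict C, frames (M Z H F)
pos 11: H → hit
pos 12: J → miss, evict M, frames (Z H F J)
At position 12, page M is evicted.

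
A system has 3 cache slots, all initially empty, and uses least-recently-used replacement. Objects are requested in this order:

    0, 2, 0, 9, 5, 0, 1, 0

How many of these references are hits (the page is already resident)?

0 -> miss, frames {0}
2 -> miss, frames {0,2}
0 -> hit
9 -> miss, frames {2,0,9}
5 -> miss, evict 2, frames {0,9,5}
0 -> hit
1 -> miss, evict 9, frames {5,0,1}
0 -> hit
Hits: 3.

3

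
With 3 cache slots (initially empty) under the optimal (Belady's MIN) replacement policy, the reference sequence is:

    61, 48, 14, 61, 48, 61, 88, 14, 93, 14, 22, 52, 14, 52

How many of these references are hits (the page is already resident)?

61 → fault, frames [61]
48 → fault, frames [61, 48]
14 → fault, frames [61, 48, 14]
61 → hit
48 → hit
61 → hit
88 → fault, evict 48, frames [61, 14, 88]
14 → hit
93 → fault, evict 88, frames [61, 14, 93]
14 → hit
22 → fault, evict 93, frames [61, 14, 22]
52 → fault, evict 22, frames [61, 14, 52]
14 → hit
52 → hit
Hits: 7.

7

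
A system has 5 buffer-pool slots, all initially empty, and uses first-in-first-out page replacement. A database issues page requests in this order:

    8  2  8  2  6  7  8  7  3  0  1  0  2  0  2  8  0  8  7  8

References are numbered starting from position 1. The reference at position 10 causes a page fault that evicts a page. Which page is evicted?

8

pos 1: 8 → fault, frames {8}
pos 2: 2 → fault, frames {8,2}
pos 3: 8 → hit
pos 4: 2 → hit
pos 5: 6 → fault, frames {8,2,6}
pos 6: 7 → fault, frames {8,2,6,7}
pos 7: 8 → hit
pos 8: 7 → hit
pos 9: 3 → fault, frames {8,2,6,7,3}
pos 10: 0 → fault, evict 8, frames {2,6,7,3,0}
At position 10, page 8 is evicted.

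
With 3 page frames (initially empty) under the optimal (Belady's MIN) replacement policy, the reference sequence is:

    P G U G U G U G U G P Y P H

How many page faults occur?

P -> miss, frames {P}
G -> miss, frames {P,G}
U -> miss, frames {P,G,U}
G -> hit
U -> hit
G -> hit
U -> hit
G -> hit
U -> hit
G -> hit
P -> hit
Y -> miss, evict U, frames {P,G,Y}
P -> hit
H -> miss, evict Y, frames {P,G,H}
Page faults: 5.

5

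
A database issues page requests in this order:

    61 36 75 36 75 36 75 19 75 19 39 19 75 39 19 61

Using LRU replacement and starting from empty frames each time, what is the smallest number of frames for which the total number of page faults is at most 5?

f=1: 16 faults
f=2: 9 faults
f=3: 6 faults
f=4: 6 faults
f=5: 5 faults
Smallest f with faults ≤ 5 is 5.

5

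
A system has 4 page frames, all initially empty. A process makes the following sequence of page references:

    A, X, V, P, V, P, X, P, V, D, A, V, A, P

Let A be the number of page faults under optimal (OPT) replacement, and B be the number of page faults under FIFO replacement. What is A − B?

-1

Under OPT: F F F F . . . . . F . . . . → 5 faults.
Under FIFO: F F F F . . . . . F F . . . → 6 faults.
A − B = 5 − 6 = -1.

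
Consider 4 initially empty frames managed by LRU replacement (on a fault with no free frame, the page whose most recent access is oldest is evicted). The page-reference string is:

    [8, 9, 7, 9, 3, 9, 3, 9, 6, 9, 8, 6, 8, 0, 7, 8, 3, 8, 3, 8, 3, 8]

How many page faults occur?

9

8 -> miss, frames {8}
9 -> miss, frames {8,9}
7 -> miss, frames {8,9,7}
9 -> hit
3 -> miss, frames {8,7,9,3}
9 -> hit
3 -> hit
9 -> hit
6 -> miss, evict 8, frames {7,3,9,6}
9 -> hit
8 -> miss, evict 7, frames {3,6,9,8}
6 -> hit
8 -> hit
0 -> miss, evict 3, frames {9,6,8,0}
7 -> miss, evict 9, frames {6,8,0,7}
8 -> hit
3 -> miss, evict 6, frames {0,7,8,3}
8 -> hit
3 -> hit
8 -> hit
3 -> hit
8 -> hit
Page faults: 9.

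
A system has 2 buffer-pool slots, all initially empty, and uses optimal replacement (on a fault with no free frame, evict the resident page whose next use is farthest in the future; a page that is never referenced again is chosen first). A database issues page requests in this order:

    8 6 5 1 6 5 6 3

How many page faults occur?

8: miss, frames {8}
6: miss, frames {8,6}
5: miss, evict 8, frames {6,5}
1: miss, evict 5, frames {6,1}
6: hit
5: miss, evict 1, frames {6,5}
6: hit
3: miss, evict 5, frames {6,3}
Page faults: 6.

6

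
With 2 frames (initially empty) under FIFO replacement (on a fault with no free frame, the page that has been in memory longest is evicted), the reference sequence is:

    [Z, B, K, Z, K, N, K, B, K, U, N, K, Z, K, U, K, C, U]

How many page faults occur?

15

Z -> miss, frames [Z]
B -> miss, frames [Z, B]
K -> miss, evict Z, frames [B, K]
Z -> miss, evict B, frames [K, Z]
K -> hit
N -> miss, evict K, frames [Z, N]
K -> miss, evict Z, frames [N, K]
B -> miss, evict N, frames [K, B]
K -> hit
U -> miss, evict K, frames [B, U]
N -> miss, evict B, frames [U, N]
K -> miss, evict U, frames [N, K]
Z -> miss, evict N, frames [K, Z]
K -> hit
U -> miss, evict K, frames [Z, U]
K -> miss, evict Z, frames [U, K]
C -> miss, evict U, frames [K, C]
U -> miss, evict K, frames [C, U]
Page faults: 15.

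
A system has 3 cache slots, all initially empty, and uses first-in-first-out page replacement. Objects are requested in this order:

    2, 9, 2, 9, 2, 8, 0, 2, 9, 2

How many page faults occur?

2: fault, frames {2}
9: fault, frames {2,9}
2: hit
9: hit
2: hit
8: fault, frames {2,9,8}
0: fault, evict 2, frames {9,8,0}
2: fault, evict 9, frames {8,0,2}
9: fault, evict 8, frames {0,2,9}
2: hit
Page faults: 6.

6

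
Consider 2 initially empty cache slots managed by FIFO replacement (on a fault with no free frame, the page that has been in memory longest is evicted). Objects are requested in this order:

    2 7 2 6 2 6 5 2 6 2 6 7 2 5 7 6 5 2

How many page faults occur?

11

2 → miss, frames [2]
7 → miss, frames [2, 7]
2 → hit
6 → miss, evict 2, frames [7, 6]
2 → miss, evict 7, frames [6, 2]
6 → hit
5 → miss, evict 6, frames [2, 5]
2 → hit
6 → miss, evict 2, frames [5, 6]
2 → miss, evict 5, frames [6, 2]
6 → hit
7 → miss, evict 6, frames [2, 7]
2 → hit
5 → miss, evict 2, frames [7, 5]
7 → hit
6 → miss, evict 7, frames [5, 6]
5 → hit
2 → miss, evict 5, frames [6, 2]
Page faults: 11.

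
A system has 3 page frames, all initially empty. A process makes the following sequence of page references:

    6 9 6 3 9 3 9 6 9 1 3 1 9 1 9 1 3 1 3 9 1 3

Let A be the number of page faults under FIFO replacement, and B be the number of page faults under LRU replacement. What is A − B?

Under FIFO: F F . F . . . . . F . . . . . . . . . . . . → 4 faults.
Under LRU: F F . F . . . . . F F . . . . . . . . . . . → 5 faults.
A − B = 4 − 5 = -1.

-1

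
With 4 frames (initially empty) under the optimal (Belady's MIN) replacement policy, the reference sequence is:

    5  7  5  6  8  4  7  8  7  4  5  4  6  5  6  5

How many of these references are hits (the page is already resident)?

10

5: miss, frames [5]
7: miss, frames [5, 7]
5: hit
6: miss, frames [5, 7, 6]
8: miss, frames [5, 7, 6, 8]
4: miss, evict 6, frames [5, 7, 8, 4]
7: hit
8: hit
7: hit
4: hit
5: hit
4: hit
6: miss, evict 4, frames [5, 7, 8, 6]
5: hit
6: hit
5: hit
Hits: 10.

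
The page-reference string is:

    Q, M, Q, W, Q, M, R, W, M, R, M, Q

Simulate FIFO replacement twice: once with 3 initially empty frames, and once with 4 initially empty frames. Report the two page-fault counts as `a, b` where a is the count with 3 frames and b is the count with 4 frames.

5, 4

3 frames: F F . F . . F . . . . F → 5 faults.
4 frames: F F . F . . F . . . . . → 4 faults.
4 < 5: adding a frame reduced faults, as is typical.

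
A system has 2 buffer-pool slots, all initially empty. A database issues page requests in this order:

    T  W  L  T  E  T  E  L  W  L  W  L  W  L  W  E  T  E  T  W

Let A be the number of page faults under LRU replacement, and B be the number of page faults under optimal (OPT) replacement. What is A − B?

Under LRU: F F F F F . . F F . . . . . . F F . . F → 10 faults.
Under OPT: F F F . F . . F F . . . . . . F F . . F → 9 faults.
A − B = 10 − 9 = 1.

1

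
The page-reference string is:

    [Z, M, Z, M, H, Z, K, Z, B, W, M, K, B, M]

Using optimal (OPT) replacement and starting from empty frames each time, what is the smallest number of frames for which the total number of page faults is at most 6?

f=1: 14 faults
f=2: 8 faults
f=3: 7 faults
f=4: 6 faults
f=5: 6 faults
f=6: 6 faults
Smallest f with faults ≤ 6 is 4.

4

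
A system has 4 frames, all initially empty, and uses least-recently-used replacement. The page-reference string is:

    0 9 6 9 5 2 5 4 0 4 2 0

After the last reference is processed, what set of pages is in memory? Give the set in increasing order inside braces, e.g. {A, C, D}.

{0, 2, 4, 5}

0 -> miss, frames {0}
9 -> miss, frames {0,9}
6 -> miss, frames {0,9,6}
9 -> hit
5 -> miss, frames {0,6,9,5}
2 -> miss, evict 0, frames {6,9,5,2}
5 -> hit
4 -> miss, evict 6, frames {9,2,5,4}
0 -> miss, evict 9, frames {2,5,4,0}
4 -> hit
2 -> hit
0 -> hit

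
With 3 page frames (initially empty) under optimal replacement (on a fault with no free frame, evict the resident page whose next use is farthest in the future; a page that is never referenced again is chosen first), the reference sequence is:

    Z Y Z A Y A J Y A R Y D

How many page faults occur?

6

Z → miss, frames (Z)
Y → miss, frames (Z Y)
Z → hit
A → miss, frames (Z Y A)
Y → hit
A → hit
J → miss, evict Z, frames (Y A J)
Y → hit
A → hit
R → miss, evict J, frames (Y A R)
Y → hit
D → miss, evict R, frames (Y A D)
Page faults: 6.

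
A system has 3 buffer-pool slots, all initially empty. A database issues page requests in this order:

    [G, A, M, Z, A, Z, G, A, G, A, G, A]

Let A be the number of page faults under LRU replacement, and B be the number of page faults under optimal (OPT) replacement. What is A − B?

1

Under LRU: F F F F . . F . . . . . → 5 faults.
Under OPT: F F F F . . . . . . . . → 4 faults.
A − B = 5 − 4 = 1.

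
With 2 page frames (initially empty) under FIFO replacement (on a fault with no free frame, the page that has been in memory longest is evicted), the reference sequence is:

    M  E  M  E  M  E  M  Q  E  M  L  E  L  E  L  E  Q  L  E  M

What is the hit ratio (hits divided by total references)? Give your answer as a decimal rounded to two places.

M → fault, frames (M)
E → fault, frames (M E)
M → hit
E → hit
M → hit
E → hit
M → hit
Q → fault, evict M, frames (E Q)
E → hit
M → fault, evict E, frames (Q M)
L → fault, evict Q, frames (M L)
E → fault, evict M, frames (L E)
L → hit
E → hit
L → hit
E → hit
Q → fault, evict L, frames (E Q)
L → fault, evict E, frames (Q L)
E → fault, evict Q, frames (L E)
M → fault, evict L, frames (E M)
Hits: 10 of 20 references → 10/20 = 0.5000.

0.50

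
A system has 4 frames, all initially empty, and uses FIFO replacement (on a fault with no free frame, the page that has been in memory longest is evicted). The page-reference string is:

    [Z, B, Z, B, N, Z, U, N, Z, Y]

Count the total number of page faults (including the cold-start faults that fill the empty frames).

5

Z → fault, frames [Z]
B → fault, frames [Z, B]
Z → hit
B → hit
N → fault, frames [Z, B, N]
Z → hit
U → fault, frames [Z, B, N, U]
N → hit
Z → hit
Y → fault, evict Z, frames [B, N, U, Y]
Page faults: 5.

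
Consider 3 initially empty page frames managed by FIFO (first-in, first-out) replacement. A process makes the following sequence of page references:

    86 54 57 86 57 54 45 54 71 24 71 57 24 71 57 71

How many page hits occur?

9

86 -> fault, frames [86]
54 -> fault, frames [86, 54]
57 -> fault, frames [86, 54, 57]
86 -> hit
57 -> hit
54 -> hit
45 -> fault, evict 86, frames [54, 57, 45]
54 -> hit
71 -> fault, evict 54, frames [57, 45, 71]
24 -> fault, evict 57, frames [45, 71, 24]
71 -> hit
57 -> fault, evict 45, frames [71, 24, 57]
24 -> hit
71 -> hit
57 -> hit
71 -> hit
Hits: 9.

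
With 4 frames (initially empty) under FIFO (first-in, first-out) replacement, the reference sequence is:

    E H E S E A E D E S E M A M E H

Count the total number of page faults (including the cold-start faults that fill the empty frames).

8

E -> fault, frames [E]
H -> fault, frames [E, H]
E -> hit
S -> fault, frames [E, H, S]
E -> hit
A -> fault, frames [E, H, S, A]
E -> hit
D -> fault, evict E, frames [H, S, A, D]
E -> fault, evict H, frames [S, A, D, E]
S -> hit
E -> hit
M -> fault, evict S, frames [A, D, E, M]
A -> hit
M -> hit
E -> hit
H -> fault, evict A, frames [D, E, M, H]
Page faults: 8.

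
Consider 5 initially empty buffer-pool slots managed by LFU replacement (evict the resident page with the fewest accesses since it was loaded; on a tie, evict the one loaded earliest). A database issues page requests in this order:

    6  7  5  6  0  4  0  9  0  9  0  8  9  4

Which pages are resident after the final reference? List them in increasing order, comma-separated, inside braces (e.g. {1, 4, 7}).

6 -> fault, frames {6}
7 -> fault, frames {6,7}
5 -> fault, frames {6,7,5}
6 -> hit
0 -> fault, frames {6,7,5,0}
4 -> fault, frames {6,7,5,0,4}
0 -> hit
9 -> fault, evict 7, frames {6,5,0,4,9}
0 -> hit
9 -> hit
0 -> hit
8 -> fault, evict 5, frames {6,0,4,9,8}
9 -> hit
4 -> hit

{0, 4, 6, 8, 9}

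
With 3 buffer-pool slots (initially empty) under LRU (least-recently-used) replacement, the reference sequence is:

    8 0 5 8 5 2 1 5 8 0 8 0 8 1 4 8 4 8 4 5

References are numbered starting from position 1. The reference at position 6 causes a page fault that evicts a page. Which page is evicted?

pos 1: 8: miss, frames [8]
pos 2: 0: miss, frames [8, 0]
pos 3: 5: miss, frames [8, 0, 5]
pos 4: 8: hit
pos 5: 5: hit
pos 6: 2: miss, evict 0, frames [8, 5, 2]
At position 6, page 0 is evicted.

0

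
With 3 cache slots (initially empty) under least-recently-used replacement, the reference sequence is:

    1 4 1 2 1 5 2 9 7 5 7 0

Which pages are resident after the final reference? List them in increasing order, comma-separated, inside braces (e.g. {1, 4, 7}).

{0, 5, 7}

1 -> miss, frames {1}
4 -> miss, frames {1,4}
1 -> hit
2 -> miss, frames {4,1,2}
1 -> hit
5 -> miss, evict 4, frames {2,1,5}
2 -> hit
9 -> miss, evict 1, frames {5,2,9}
7 -> miss, evict 5, frames {2,9,7}
5 -> miss, evict 2, frames {9,7,5}
7 -> hit
0 -> miss, evict 9, frames {5,7,0}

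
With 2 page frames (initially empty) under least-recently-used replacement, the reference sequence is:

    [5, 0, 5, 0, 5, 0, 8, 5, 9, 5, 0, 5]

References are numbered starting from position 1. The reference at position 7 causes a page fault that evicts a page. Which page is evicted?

5

pos 1: 5 → fault, frames {5}
pos 2: 0 → fault, frames {5,0}
pos 3: 5 → hit
pos 4: 0 → hit
pos 5: 5 → hit
pos 6: 0 → hit
pos 7: 8 → fault, evict 5, frames {0,8}
At position 7, page 5 is evicted.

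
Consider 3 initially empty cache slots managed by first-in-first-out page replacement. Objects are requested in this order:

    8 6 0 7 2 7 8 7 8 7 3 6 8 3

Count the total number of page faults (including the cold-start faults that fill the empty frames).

8 → miss, frames (8)
6 → miss, frames (8 6)
0 → miss, frames (8 6 0)
7 → miss, evict 8, frames (6 0 7)
2 → miss, evict 6, frames (0 7 2)
7 → hit
8 → miss, evict 0, frames (7 2 8)
7 → hit
8 → hit
7 → hit
3 → miss, evict 7, frames (2 8 3)
6 → miss, evict 2, frames (8 3 6)
8 → hit
3 → hit
Page faults: 8.

8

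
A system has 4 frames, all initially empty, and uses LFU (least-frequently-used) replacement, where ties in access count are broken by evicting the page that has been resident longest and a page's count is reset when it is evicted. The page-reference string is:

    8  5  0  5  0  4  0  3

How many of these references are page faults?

5

8: fault, frames [8]
5: fault, frames [8, 5]
0: fault, frames [8, 5, 0]
5: hit
0: hit
4: fault, frames [8, 5, 0, 4]
0: hit
3: fault, evict 8, frames [5, 0, 4, 3]
Page faults: 5.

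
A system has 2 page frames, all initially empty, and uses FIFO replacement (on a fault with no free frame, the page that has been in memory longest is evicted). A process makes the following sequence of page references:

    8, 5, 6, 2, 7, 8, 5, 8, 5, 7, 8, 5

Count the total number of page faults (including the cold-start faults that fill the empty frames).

10

8: miss, frames (8)
5: miss, frames (8 5)
6: miss, evict 8, frames (5 6)
2: miss, evict 5, frames (6 2)
7: miss, evict 6, frames (2 7)
8: miss, evict 2, frames (7 8)
5: miss, evict 7, frames (8 5)
8: hit
5: hit
7: miss, evict 8, frames (5 7)
8: miss, evict 5, frames (7 8)
5: miss, evict 7, frames (8 5)
Page faults: 10.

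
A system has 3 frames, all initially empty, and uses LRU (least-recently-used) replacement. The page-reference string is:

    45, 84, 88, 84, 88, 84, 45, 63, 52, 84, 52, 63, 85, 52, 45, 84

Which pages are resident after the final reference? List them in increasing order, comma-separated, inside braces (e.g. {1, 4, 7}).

{45, 52, 84}

45 → fault, frames (45)
84 → fault, frames (45 84)
88 → fault, frames (45 84 88)
84 → hit
88 → hit
84 → hit
45 → hit
63 → fault, evict 88, frames (84 45 63)
52 → fault, evict 84, frames (45 63 52)
84 → fault, evict 45, frames (63 52 84)
52 → hit
63 → hit
85 → fault, evict 84, frames (52 63 85)
52 → hit
45 → fault, evict 63, frames (85 52 45)
84 → fault, evict 85, frames (52 45 84)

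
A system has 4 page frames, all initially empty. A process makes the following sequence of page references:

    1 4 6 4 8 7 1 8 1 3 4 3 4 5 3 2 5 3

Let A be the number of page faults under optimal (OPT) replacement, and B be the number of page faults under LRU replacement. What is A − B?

-2

Under OPT: F F F . F F . . . F . . . F . F . . → 8 faults.
Under LRU: F F F . F F F . . F F . . F . F . . → 10 faults.
A − B = 8 − 10 = -2.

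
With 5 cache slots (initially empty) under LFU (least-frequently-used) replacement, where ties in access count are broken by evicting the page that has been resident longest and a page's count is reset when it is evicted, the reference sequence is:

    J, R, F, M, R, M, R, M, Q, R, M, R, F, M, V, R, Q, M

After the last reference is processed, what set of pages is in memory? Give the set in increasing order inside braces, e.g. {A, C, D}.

{F, M, Q, R, V}

J → miss, frames {J}
R → miss, frames {J,R}
F → miss, frames {J,R,F}
M → miss, frames {J,R,F,M}
R → hit
M → hit
R → hit
M → hit
Q → miss, frames {J,R,F,M,Q}
R → hit
M → hit
R → hit
F → hit
M → hit
V → miss, evict J, frames {R,F,M,Q,V}
R → hit
Q → hit
M → hit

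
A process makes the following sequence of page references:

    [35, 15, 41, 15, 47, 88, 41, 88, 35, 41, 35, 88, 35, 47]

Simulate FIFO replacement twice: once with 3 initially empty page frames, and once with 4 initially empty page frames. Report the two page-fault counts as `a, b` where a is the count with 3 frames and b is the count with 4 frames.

3 frames: F F F . F F . . F F . . . F → 8 faults.
4 frames: F F F . F F . . F . . . . . → 6 faults.
6 < 8: adding a frame reduced faults, as is typical.

8, 6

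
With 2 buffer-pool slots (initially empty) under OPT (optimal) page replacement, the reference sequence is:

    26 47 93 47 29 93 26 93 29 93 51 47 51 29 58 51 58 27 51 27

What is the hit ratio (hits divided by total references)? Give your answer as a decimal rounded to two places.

0.45

26 -> fault, frames [26]
47 -> fault, frames [26, 47]
93 -> fault, evict 26, frames [47, 93]
47 -> hit
29 -> fault, evict 47, frames [93, 29]
93 -> hit
26 -> fault, evict 29, frames [93, 26]
93 -> hit
29 -> fault, evict 26, frames [93, 29]
93 -> hit
51 -> fault, evict 93, frames [29, 51]
47 -> fault, evict 29, frames [51, 47]
51 -> hit
29 -> fault, evict 47, frames [51, 29]
58 -> fault, evict 29, frames [51, 58]
51 -> hit
58 -> hit
27 -> fault, evict 58, frames [51, 27]
51 -> hit
27 -> hit
Hits: 9 of 20 references → 9/20 = 0.4500.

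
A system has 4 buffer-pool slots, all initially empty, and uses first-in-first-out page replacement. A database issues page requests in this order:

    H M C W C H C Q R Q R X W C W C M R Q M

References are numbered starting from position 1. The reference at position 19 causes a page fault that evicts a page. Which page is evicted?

C

pos 1: H -> fault, frames {H}
pos 2: M -> fault, frames {H,M}
pos 3: C -> fault, frames {H,M,C}
pos 4: W -> fault, frames {H,M,C,W}
pos 5: C -> hit
pos 6: H -> hit
pos 7: C -> hit
pos 8: Q -> fault, evict H, frames {M,C,W,Q}
pos 9: R -> fault, evict M, frames {C,W,Q,R}
pos 10: Q -> hit
pos 11: R -> hit
pos 12: X -> fault, evict C, frames {W,Q,R,X}
pos 13: W -> hit
pos 14: C -> fault, evict W, frames {Q,R,X,C}
pos 15: W -> fault, evict Q, frames {R,X,C,W}
pos 16: C -> hit
pos 17: M -> fault, evict R, frames {X,C,W,M}
pos 18: R -> fault, evict X, frames {C,W,M,R}
pos 19: Q -> fault, evict C, frames {W,M,R,Q}
At position 19, page C is evicted.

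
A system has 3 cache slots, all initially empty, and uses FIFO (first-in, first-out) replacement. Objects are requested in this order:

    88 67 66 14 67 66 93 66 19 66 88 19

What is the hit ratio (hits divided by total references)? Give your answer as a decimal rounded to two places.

88 → miss, frames [88]
67 → miss, frames [88, 67]
66 → miss, frames [88, 67, 66]
14 → miss, evict 88, frames [67, 66, 14]
67 → hit
66 → hit
93 → miss, evict 67, frames [66, 14, 93]
66 → hit
19 → miss, evict 66, frames [14, 93, 19]
66 → miss, evict 14, frames [93, 19, 66]
88 → miss, evict 93, frames [19, 66, 88]
19 → hit
Hits: 4 of 12 references → 4/12 = 0.3333.

0.33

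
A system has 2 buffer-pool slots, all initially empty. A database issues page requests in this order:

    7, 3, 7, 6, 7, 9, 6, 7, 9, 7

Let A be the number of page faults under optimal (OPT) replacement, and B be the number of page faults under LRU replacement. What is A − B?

-2

Under OPT: F F . F . F . F . . → 5 faults.
Under LRU: F F . F . F F F F . → 7 faults.
A − B = 5 − 7 = -2.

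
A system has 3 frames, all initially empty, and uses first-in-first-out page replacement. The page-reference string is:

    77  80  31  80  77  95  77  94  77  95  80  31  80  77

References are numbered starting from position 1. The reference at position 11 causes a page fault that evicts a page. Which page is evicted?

95

pos 1: 77 → miss, frames [77]
pos 2: 80 → miss, frames [77, 80]
pos 3: 31 → miss, frames [77, 80, 31]
pos 4: 80 → hit
pos 5: 77 → hit
pos 6: 95 → miss, evict 77, frames [80, 31, 95]
pos 7: 77 → miss, evict 80, frames [31, 95, 77]
pos 8: 94 → miss, evict 31, frames [95, 77, 94]
pos 9: 77 → hit
pos 10: 95 → hit
pos 11: 80 → miss, evict 95, frames [77, 94, 80]
At position 11, page 95 is evicted.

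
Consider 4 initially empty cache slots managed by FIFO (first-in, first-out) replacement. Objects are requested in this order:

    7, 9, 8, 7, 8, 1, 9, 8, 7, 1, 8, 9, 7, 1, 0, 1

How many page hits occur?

7: fault, frames [7]
9: fault, frames [7, 9]
8: fault, frames [7, 9, 8]
7: hit
8: hit
1: fault, frames [7, 9, 8, 1]
9: hit
8: hit
7: hit
1: hit
8: hit
9: hit
7: hit
1: hit
0: fault, evict 7, frames [9, 8, 1, 0]
1: hit
Hits: 11.

11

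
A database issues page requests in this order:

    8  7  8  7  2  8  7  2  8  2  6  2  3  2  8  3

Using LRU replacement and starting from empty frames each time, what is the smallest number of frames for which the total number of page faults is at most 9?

f=1: 16 faults
f=2: 11 faults
f=3: 6 faults
f=4: 5 faults
f=5: 5 faults
Smallest f with faults ≤ 9 is 3.

3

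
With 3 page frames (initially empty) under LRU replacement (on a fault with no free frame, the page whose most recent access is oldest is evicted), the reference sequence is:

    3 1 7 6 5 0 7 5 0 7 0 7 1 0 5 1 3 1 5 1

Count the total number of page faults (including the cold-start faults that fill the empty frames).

3 → fault, frames {3}
1 → fault, frames {3,1}
7 → fault, frames {3,1,7}
6 → fault, evict 3, frames {1,7,6}
5 → fault, evict 1, frames {7,6,5}
0 → fault, evict 7, frames {6,5,0}
7 → fault, evict 6, frames {5,0,7}
5 → hit
0 → hit
7 → hit
0 → hit
7 → hit
1 → fault, evict 5, frames {0,7,1}
0 → hit
5 → fault, evict 7, frames {1,0,5}
1 → hit
3 → fault, evict 0, frames {5,1,3}
1 → hit
5 → hit
1 → hit
Page faults: 10.

10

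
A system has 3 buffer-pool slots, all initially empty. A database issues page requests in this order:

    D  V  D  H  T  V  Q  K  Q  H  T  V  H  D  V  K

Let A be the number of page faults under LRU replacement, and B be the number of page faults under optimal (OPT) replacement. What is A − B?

3

Under LRU: F F . F F F F F . F F F . F . F → 12 faults.
Under OPT: F F . F F . F F . . F F . F . . → 9 faults.
A − B = 12 − 9 = 3.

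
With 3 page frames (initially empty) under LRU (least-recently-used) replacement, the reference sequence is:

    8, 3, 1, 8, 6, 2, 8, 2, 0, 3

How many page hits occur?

8 → miss, frames (8)
3 → miss, frames (8 3)
1 → miss, frames (8 3 1)
8 → hit
6 → miss, evict 3, frames (1 8 6)
2 → miss, evict 1, frames (8 6 2)
8 → hit
2 → hit
0 → miss, evict 6, frames (8 2 0)
3 → miss, evict 8, frames (2 0 3)
Hits: 3.

3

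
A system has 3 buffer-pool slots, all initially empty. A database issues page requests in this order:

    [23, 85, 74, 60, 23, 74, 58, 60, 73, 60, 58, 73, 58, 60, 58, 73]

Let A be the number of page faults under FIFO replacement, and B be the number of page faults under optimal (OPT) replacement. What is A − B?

Under FIFO: F F F F F . F . F F . . . . . . → 8 faults.
Under OPT: F F F F . . F . F . . . . . . . → 6 faults.
A − B = 8 − 6 = 2.

2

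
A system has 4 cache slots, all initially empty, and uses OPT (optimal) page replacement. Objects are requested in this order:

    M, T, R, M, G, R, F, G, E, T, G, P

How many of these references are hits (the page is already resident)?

M: miss, frames (M)
T: miss, frames (M T)
R: miss, frames (M T R)
M: hit
G: miss, frames (M T R G)
R: hit
F: miss, evict R, frames (M T G F)
G: hit
E: miss, evict F, frames (M T G E)
T: hit
G: hit
P: miss, evict E, frames (M T G P)
Hits: 5.

5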